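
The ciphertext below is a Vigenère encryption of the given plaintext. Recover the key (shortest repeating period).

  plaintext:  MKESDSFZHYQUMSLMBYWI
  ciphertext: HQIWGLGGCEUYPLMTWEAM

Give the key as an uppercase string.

  i= 0: H-M = 21 → V
  i= 1: Q-K =  6 → G
  i= 2: I-E =  4 → E
  i= 3: W-S =  4 → E
  i= 4: G-D =  3 → D
  i= 5: L-S = 19 → T
  i= 6: G-F =  1 → B
  i= 7: G-Z =  7 → H
  i= 8: C-H = 21 → V
  i= 9: E-Y =  6 → G
  i=10: U-Q =  4 → E
  i=11: Y-U =  4 → E
  i=12: P-M =  3 → D
  i=13: L-S = 19 → T
  i=14: M-L =  1 → B
  i=15: T-M =  7 → H
  i=16: W-B = 21 → V
  i=17: E-Y =  6 → G
  i=18: A-W =  4 → E
  i=19: M-I =  4 → E
  shifts repeat with period 8: VGEEDTBH

VGEEDTBH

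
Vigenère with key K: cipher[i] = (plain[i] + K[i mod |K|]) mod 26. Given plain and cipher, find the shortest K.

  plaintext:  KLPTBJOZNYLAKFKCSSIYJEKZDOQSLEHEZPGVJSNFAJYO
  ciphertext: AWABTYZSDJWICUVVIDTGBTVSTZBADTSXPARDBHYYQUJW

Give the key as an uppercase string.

  i= 0: A-K = 16 → Q
  i= 1: W-L = 11 → L
  i= 2: A-P = 11 → L
  i= 3: B-T =  8 → I
  i= 4: T-B = 18 → S
  i= 5: Y-J = 15 → P
  i= 6: Z-O = 11 → L
  i= 7: S-Z = 19 → T
  i= 8: D-N = 16 → Q
  i= 9: J-Y = 11 → L
  i=10: W-L = 11 → L
  i=11: I-A =  8 → I
  i=12: C-K = 18 → S
  i=13: U-F = 15 → P
  i=14: V-K = 11 → L
  i=15: V-C = 19 → T
  i=16: I-S = 16 → Q
  i=17: D-S = 11 → L
  i=18: T-I = 11 → L
  i=19: G-Y =  8 → I
  i=20: B-J = 18 → S
  i=21: T-E = 15 → P
  i=22: V-K = 11 → L
  i=23: S-Z = 19 → T
  i=24: T-D = 16 → Q
  i=25: Z-O = 11 → L
  i=26: B-Q = 11 → L
  i=27: A-S =  8 → I
  i=28: D-L = 18 → S
  i=29: T-E = 15 → P
  i=30: S-H = 11 → L
  i=31: X-E = 19 → T
  i=32: P-Z = 16 → Q
  i=33: A-P = 11 → L
  i=34: R-G = 11 → L
  i=35: D-V =  8 → I
  i=36: B-J = 18 → S
  i=37: H-S = 15 → P
  i=38: Y-N = 11 → L
  i=39: Y-F = 19 → T
  i=40: Q-A = 16 → Q
  i=41: U-J = 11 → L
  i=42: J-Y = 11 → L
  i=43: W-O =  8 → I
  shifts repeat with period 8: QLLISPLT

QLLISPLT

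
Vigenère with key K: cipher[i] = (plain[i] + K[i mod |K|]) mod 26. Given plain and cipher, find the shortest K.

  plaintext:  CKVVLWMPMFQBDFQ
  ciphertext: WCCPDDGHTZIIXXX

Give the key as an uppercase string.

  i= 0: W-C = 20 → U
  i= 1: C-K = 18 → S
  i= 2: C-V =  7 → H
  i= 3: P-V = 20 → U
  i= 4: D-L = 18 → S
  i= 5: D-W =  7 → H
  i= 6: G-M = 20 → U
  i= 7: H-P = 18 → S
  i= 8: T-M =  7 → H
  i= 9: Z-F = 20 → U
  i=10: I-Q = 18 → S
  i=11: I-B =  7 → H
  i=12: X-D = 20 → U
  i=13: X-F = 18 → S
  i=14: X-Q =  7 → H
  shifts repeat with period 3: USH

USH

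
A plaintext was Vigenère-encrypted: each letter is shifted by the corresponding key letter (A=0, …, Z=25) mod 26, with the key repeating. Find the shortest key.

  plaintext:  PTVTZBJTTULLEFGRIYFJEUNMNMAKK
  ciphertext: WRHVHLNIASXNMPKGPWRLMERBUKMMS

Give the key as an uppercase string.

HYMCIKEP

  i= 0: W-P =  7 → H
  i= 1: R-T = 24 → Y
  i= 2: H-V = 12 → M
  i= 3: V-T =  2 → C
  i= 4: H-Z =  8 → I
  i= 5: L-B = 10 → K
  i= 6: N-J =  4 → E
  i= 7: I-T = 15 → P
  i= 8: A-T =  7 → H
  i= 9: S-U = 24 → Y
  i=10: X-L = 12 → M
  i=11: N-L =  2 → C
  i=12: M-E =  8 → I
  i=13: P-F = 10 → K
  i=14: K-G =  4 → E
  i=15: G-R = 15 → P
  i=16: P-I =  7 → H
  i=17: W-Y = 24 → Y
  i=18: R-F = 12 → M
  i=19: L-J =  2 → C
  i=20: M-E =  8 → I
  i=21: E-U = 10 → K
  i=22: R-N =  4 → E
  i=23: B-M = 15 → P
  i=24: U-N =  7 → H
  i=25: K-M = 24 → Y
  i=26: M-A = 12 → M
  i=27: M-K =  2 → C
  i=28: S-K =  8 → I
  shifts repeat with period 8: HYMCIKEP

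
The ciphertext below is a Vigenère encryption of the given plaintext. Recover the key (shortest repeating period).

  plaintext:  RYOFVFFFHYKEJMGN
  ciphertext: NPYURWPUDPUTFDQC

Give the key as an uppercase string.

WRKP

  i= 0: N-R = 22 → W
  i= 1: P-Y = 17 → R
  i= 2: Y-O = 10 → K
  i= 3: U-F = 15 → P
  i= 4: R-V = 22 → W
  i= 5: W-F = 17 → R
  i= 6: P-F = 10 → K
  i= 7: U-F = 15 → P
  i= 8: D-H = 22 → W
  i= 9: P-Y = 17 → R
  i=10: U-K = 10 → K
  i=11: T-E = 15 → P
  i=12: F-J = 22 → W
  i=13: D-M = 17 → R
  i=14: Q-G = 10 → K
  i=15: C-N = 15 → P
  shifts repeat with period 4: WRKP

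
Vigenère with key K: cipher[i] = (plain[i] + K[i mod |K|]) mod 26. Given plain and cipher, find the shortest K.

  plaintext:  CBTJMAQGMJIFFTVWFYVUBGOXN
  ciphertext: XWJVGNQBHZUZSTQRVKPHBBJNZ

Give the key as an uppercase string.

  i= 0: X-C = 21 → V
  i= 1: W-B = 21 → V
  i= 2: J-T = 16 → Q
  i= 3: V-J = 12 → M
  i= 4: G-M = 20 → U
  i= 5: N-A = 13 → N
  i= 6: Q-Q =  0 → A
  i= 7: B-G = 21 → V
  i= 8: H-M = 21 → V
  i= 9: Z-J = 16 → Q
  i=10: U-I = 12 → M
  i=11: Z-F = 20 → U
  i=12: S-F = 13 → N
  i=13: T-T =  0 → A
  i=14: Q-V = 21 → V
  i=15: R-W = 21 → V
  i=16: V-F = 16 → Q
  i=17: K-Y = 12 → M
  i=18: P-V = 20 → U
  i=19: H-U = 13 → N
  i=20: B-B =  0 → A
  i=21: B-G = 21 → V
  i=22: J-O = 21 → V
  i=23: N-X = 16 → Q
  i=24: Z-N = 12 → M
  shifts repeat with period 7: VVQMUNA

VVQMUNA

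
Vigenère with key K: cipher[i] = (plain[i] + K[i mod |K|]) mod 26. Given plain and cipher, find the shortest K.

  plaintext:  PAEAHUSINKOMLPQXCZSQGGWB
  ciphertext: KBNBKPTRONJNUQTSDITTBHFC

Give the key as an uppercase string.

VBJBD

  i= 0: K-P = 21 → V
  i= 1: B-A =  1 → B
  i= 2: N-E =  9 → J
  i= 3: B-A =  1 → B
  i= 4: K-H =  3 → D
  i= 5: P-U = 21 → V
  i= 6: T-S =  1 → B
  i= 7: R-I =  9 → J
  i= 8: O-N =  1 → B
  i= 9: N-K =  3 → D
  i=10: J-O = 21 → V
  i=11: N-M =  1 → B
  i=12: U-L =  9 → J
  i=13: Q-P =  1 → B
  i=14: T-Q =  3 → D
  i=15: S-X = 21 → V
  i=16: D-C =  1 → B
  i=17: I-Z =  9 → J
  i=18: T-S =  1 → B
  i=19: T-Q =  3 → D
  i=20: B-G = 21 → V
  i=21: H-G =  1 → B
  i=22: F-W =  9 → J
  i=23: C-B =  1 → B
  shifts repeat with period 5: VBJBD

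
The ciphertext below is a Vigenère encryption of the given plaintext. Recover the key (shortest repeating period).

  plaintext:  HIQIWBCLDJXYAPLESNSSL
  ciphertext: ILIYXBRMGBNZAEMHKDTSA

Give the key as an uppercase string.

  i= 0: I-H =  1 → B
  i= 1: L-I =  3 → D
  i= 2: I-Q = 18 → S
  i= 3: Y-I = 16 → Q
  i= 4: X-W =  1 → B
  i= 5: B-B =  0 → A
  i= 6: R-C = 15 → P
  i= 7: M-L =  1 → B
  i= 8: G-D =  3 → D
  i= 9: B-J = 18 → S
  i=10: N-X = 16 → Q
  i=11: Z-Y =  1 → B
  i=12: A-A =  0 → A
  i=13: E-P = 15 → P
  i=14: M-L =  1 → B
  i=15: H-E =  3 → D
  i=16: K-S = 18 → S
  i=17: D-N = 16 → Q
  i=18: T-S =  1 → B
  i=19: S-S =  0 → A
  i=20: A-L = 15 → P
  shifts repeat with period 7: BDSQBAP

BDSQBAP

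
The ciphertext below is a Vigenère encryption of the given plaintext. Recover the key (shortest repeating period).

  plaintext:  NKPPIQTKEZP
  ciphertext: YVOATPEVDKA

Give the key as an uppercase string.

  i= 0: Y-N = 11 → L
  i= 1: V-K = 11 → L
  i= 2: O-P = 25 → Z
  i= 3: A-P = 11 → L
  i= 4: T-I = 11 → L
  i= 5: P-Q = 25 → Z
  i= 6: E-T = 11 → L
  i= 7: V-K = 11 → L
  i= 8: D-E = 25 → Z
  i= 9: K-Z = 11 → L
  i=10: A-P = 11 → L
  shifts repeat with period 3: LLZ

LLZ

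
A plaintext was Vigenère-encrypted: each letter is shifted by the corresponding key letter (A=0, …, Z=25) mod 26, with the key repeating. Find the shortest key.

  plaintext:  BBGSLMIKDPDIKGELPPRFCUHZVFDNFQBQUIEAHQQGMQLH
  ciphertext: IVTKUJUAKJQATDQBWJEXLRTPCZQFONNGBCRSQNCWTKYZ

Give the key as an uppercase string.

HUNSJXMQ

  i= 0: I-B =  7 → H
  i= 1: V-B = 20 → U
  i= 2: T-G = 13 → N
  i= 3: K-S = 18 → S
  i= 4: U-L =  9 → J
  i= 5: J-M = 23 → X
  i= 6: U-I = 12 → M
  i= 7: A-K = 16 → Q
  i= 8: K-D =  7 → H
  i= 9: J-P = 20 → U
  i=10: Q-D = 13 → N
  i=11: A-I = 18 → S
  i=12: T-K =  9 → J
  i=13: D-G = 23 → X
  i=14: Q-E = 12 → M
  i=15: B-L = 16 → Q
  i=16: W-P =  7 → H
  i=17: J-P = 20 → U
  i=18: E-R = 13 → N
  i=19: X-F = 18 → S
  i=20: L-C =  9 → J
  i=21: R-U = 23 → X
  i=22: T-H = 12 → M
  i=23: P-Z = 16 → Q
  i=24: C-V =  7 → H
  i=25: Z-F = 20 → U
  i=26: Q-D = 13 → N
  i=27: F-N = 18 → S
  i=28: O-F =  9 → J
  i=29: N-Q = 23 → X
  i=30: N-B = 12 → M
  i=31: G-Q = 16 → Q
  i=32: B-U =  7 → H
  i=33: C-I = 20 → U
  i=34: R-E = 13 → N
  i=35: S-A = 18 → S
  i=36: Q-H =  9 → J
  i=37: N-Q = 23 → X
  i=38: C-Q = 12 → M
  i=39: W-G = 16 → Q
  i=40: T-M =  7 → H
  i=41: K-Q = 20 → U
  i=42: Y-L = 13 → N
  i=43: Z-H = 18 → S
  shifts repeat with period 8: HUNSJXMQ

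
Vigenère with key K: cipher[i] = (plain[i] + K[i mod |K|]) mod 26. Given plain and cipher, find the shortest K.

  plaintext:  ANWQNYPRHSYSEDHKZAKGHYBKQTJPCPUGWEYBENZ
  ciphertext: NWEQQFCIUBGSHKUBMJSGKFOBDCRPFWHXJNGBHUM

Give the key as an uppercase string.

  i= 0: N-A = 13 → N
  i= 1: W-N =  9 → J
  i= 2: E-W =  8 → I
  i= 3: Q-Q =  0 → A
  i= 4: Q-N =  3 → D
  i= 5: F-Y =  7 → H
  i= 6: C-P = 13 → N
  i= 7: I-R = 17 → R
  i= 8: U-H = 13 → N
  i= 9: B-S =  9 → J
  i=10: G-Y =  8 → I
  i=11: S-S =  0 → A
  i=12: H-E =  3 → D
  i=13: K-D =  7 → H
  i=14: U-H = 13 → N
  i=15: B-K = 17 → R
  i=16: M-Z = 13 → N
  i=17: J-A =  9 → J
  i=18: S-K =  8 → I
  i=19: G-G =  0 → A
  i=20: K-H =  3 → D
  i=21: F-Y =  7 → H
  i=22: O-B = 13 → N
  i=23: B-K = 17 → R
  i=24: D-Q = 13 → N
  i=25: C-T =  9 → J
  i=26: R-J =  8 → I
  i=27: P-P =  0 → A
  i=28: F-C =  3 → D
  i=29: W-P =  7 → H
  i=30: H-U = 13 → N
  i=31: X-G = 17 → R
  i=32: J-W = 13 → N
  i=33: N-E =  9 → J
  i=34: G-Y =  8 → I
  i=35: B-B =  0 → A
  i=36: H-E =  3 → D
  i=37: U-N =  7 → H
  i=38: M-Z = 13 → N
  shifts repeat with period 8: NJIADHNR

NJIADHNR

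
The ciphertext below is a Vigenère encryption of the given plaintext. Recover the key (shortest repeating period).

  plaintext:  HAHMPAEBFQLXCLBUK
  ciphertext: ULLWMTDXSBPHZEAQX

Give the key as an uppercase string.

  i= 0: U-H = 13 → N
  i= 1: L-A = 11 → L
  i= 2: L-H =  4 → E
  i= 3: W-M = 10 → K
  i= 4: M-P = 23 → X
  i= 5: T-A = 19 → T
  i= 6: D-E = 25 → Z
  i= 7: X-B = 22 → W
  i= 8: S-F = 13 → N
  i= 9: B-Q = 11 → L
  i=10: P-L =  4 → E
  i=11: H-X = 10 → K
  i=12: Z-C = 23 → X
  i=13: E-L = 19 → T
  i=14: A-B = 25 → Z
  i=15: Q-U = 22 → W
  i=16: X-K = 13 → N
  shifts repeat with period 8: NLEKXTZW

NLEKXTZW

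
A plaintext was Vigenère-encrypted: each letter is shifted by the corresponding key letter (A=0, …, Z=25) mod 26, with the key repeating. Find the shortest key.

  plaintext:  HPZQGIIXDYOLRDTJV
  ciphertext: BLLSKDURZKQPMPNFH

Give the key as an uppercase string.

UWMCEVM

  i= 0: B-H = 20 → U
  i= 1: L-P = 22 → W
  i= 2: L-Z = 12 → M
  i= 3: S-Q =  2 → C
  i= 4: K-G =  4 → E
  i= 5: D-I = 21 → V
  i= 6: U-I = 12 → M
  i= 7: R-X = 20 → U
  i= 8: Z-D = 22 → W
  i= 9: K-Y = 12 → M
  i=10: Q-O =  2 → C
  i=11: P-L =  4 → E
  i=12: M-R = 21 → V
  i=13: P-D = 12 → M
  i=14: N-T = 20 → U
  i=15: F-J = 22 → W
  i=16: H-V = 12 → M
  shifts repeat with period 7: UWMCEVM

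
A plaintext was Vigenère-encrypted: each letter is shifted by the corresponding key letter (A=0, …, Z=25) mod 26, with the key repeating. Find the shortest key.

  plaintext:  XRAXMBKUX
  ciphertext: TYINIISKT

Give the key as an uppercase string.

  i= 0: T-X = 22 → W
  i= 1: Y-R =  7 → H
  i= 2: I-A =  8 → I
  i= 3: N-X = 16 → Q
  i= 4: I-M = 22 → W
  i= 5: I-B =  7 → H
  i= 6: S-K =  8 → I
  i= 7: K-U = 16 → Q
  i= 8: T-X = 22 → W
  shifts repeat with period 4: WHIQ

WHIQ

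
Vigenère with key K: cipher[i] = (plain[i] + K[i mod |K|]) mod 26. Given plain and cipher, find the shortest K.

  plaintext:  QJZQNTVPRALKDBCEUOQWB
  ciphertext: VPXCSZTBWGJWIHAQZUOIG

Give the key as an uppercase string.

  i= 0: V-Q =  5 → F
  i= 1: P-J =  6 → G
  i= 2: X-Z = 24 → Y
  i= 3: C-Q = 12 → M
  i= 4: S-N =  5 → F
  i= 5: Z-T =  6 → G
  i= 6: T-V = 24 → Y
  i= 7: B-P = 12 → M
  i= 8: W-R =  5 → F
  i= 9: G-A =  6 → G
  i=10: J-L = 24 → Y
  i=11: W-K = 12 → M
  i=12: I-D =  5 → F
  i=13: H-B =  6 → G
  i=14: A-C = 24 → Y
  i=15: Q-E = 12 → M
  i=16: Z-U =  5 → F
  i=17: U-O =  6 → G
  i=18: O-Q = 24 → Y
  i=19: I-W = 12 → M
  i=20: G-B =  5 → F
  shifts repeat with period 4: FGYM

FGYM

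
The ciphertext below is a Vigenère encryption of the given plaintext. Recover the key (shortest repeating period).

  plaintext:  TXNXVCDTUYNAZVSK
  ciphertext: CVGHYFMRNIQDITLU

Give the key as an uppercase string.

JYTKDD

  i= 0: C-T =  9 → J
  i= 1: V-X = 24 → Y
  i= 2: G-N = 19 → T
  i= 3: H-X = 10 → K
  i= 4: Y-V =  3 → D
  i= 5: F-C =  3 → D
  i= 6: M-D =  9 → J
  i= 7: R-T = 24 → Y
  i= 8: N-U = 19 → T
  i= 9: I-Y = 10 → K
  i=10: Q-N =  3 → D
  i=11: D-A =  3 → D
  i=12: I-Z =  9 → J
  i=13: T-V = 24 → Y
  i=14: L-S = 19 → T
  i=15: U-K = 10 → K
  shifts repeat with period 6: JYTKDD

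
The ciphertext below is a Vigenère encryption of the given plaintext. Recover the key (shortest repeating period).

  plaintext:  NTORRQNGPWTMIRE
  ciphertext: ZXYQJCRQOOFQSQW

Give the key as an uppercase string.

  i= 0: Z-N = 12 → M
  i= 1: X-T =  4 → E
  i= 2: Y-O = 10 → K
  i= 3: Q-R = 25 → Z
  i= 4: J-R = 18 → S
  i= 5: C-Q = 12 → M
  i= 6: R-N =  4 → E
  i= 7: Q-G = 10 → K
  i= 8: O-P = 25 → Z
  i= 9: O-W = 18 → S
  i=10: F-T = 12 → M
  i=11: Q-M =  4 → E
  i=12: S-I = 10 → K
  i=13: Q-R = 25 → Z
  i=14: W-E = 18 → S
  shifts repeat with period 5: MEKZS

MEKZS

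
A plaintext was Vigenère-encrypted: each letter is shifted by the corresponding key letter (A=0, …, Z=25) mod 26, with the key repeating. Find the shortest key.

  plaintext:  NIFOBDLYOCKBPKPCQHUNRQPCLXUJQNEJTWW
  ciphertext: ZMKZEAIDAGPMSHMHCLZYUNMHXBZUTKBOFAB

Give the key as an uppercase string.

MEFLDXXF

  i= 0: Z-N = 12 → M
  i= 1: M-I =  4 → E
  i= 2: K-F =  5 → F
  i= 3: Z-O = 11 → L
  i= 4: E-B =  3 → D
  i= 5: A-D = 23 → X
  i= 6: I-L = 23 → X
  i= 7: D-Y =  5 → F
  i= 8: A-O = 12 → M
  i= 9: G-C =  4 → E
  i=10: P-K =  5 → F
  i=11: M-B = 11 → L
  i=12: S-P =  3 → D
  i=13: H-K = 23 → X
  i=14: M-P = 23 → X
  i=15: H-C =  5 → F
  i=16: C-Q = 12 → M
  i=17: L-H =  4 → E
  i=18: Z-U =  5 → F
  i=19: Y-N = 11 → L
  i=20: U-R =  3 → D
  i=21: N-Q = 23 → X
  i=22: M-P = 23 → X
  i=23: H-C =  5 → F
  i=24: X-L = 12 → M
  i=25: B-X =  4 → E
  i=26: Z-U =  5 → F
  i=27: U-J = 11 → L
  i=28: T-Q =  3 → D
  i=29: K-N = 23 → X
  i=30: B-E = 23 → X
  i=31: O-J =  5 → F
  i=32: F-T = 12 → M
  i=33: A-W =  4 → E
  i=34: B-W =  5 → F
  shifts repeat with period 8: MEFLDXXF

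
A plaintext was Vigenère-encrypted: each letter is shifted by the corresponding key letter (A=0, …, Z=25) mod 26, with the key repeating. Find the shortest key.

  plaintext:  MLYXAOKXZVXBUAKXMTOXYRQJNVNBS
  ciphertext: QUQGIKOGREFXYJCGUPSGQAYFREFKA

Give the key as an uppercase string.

EJSJIW

  i= 0: Q-M =  4 → E
  i= 1: U-L =  9 → J
  i= 2: Q-Y = 18 → S
  i= 3: G-X =  9 → J
  i= 4: I-A =  8 → I
  i= 5: K-O = 22 → W
  i= 6: O-K =  4 → E
  i= 7: G-X =  9 → J
  i= 8: R-Z = 18 → S
  i= 9: E-V =  9 → J
  i=10: F-X =  8 → I
  i=11: X-B = 22 → W
  i=12: Y-U =  4 → E
  i=13: J-A =  9 → J
  i=14: C-K = 18 → S
  i=15: G-X =  9 → J
  i=16: U-M =  8 → I
  i=17: P-T = 22 → W
  i=18: S-O =  4 → E
  i=19: G-X =  9 → J
  i=20: Q-Y = 18 → S
  i=21: A-R =  9 → J
  i=22: Y-Q =  8 → I
  i=23: F-J = 22 → W
  i=24: R-N =  4 → E
  i=25: E-V =  9 → J
  i=26: F-N = 18 → S
  i=27: K-B =  9 → J
  i=28: A-S =  8 → I
  shifts repeat with period 6: EJSJIW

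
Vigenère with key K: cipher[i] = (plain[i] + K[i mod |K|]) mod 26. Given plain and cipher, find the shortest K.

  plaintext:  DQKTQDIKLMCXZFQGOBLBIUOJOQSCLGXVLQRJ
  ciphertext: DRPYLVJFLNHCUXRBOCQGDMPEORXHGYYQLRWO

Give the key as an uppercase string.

  i= 0: D-D =  0 → A
  i= 1: R-Q =  1 → B
  i= 2: P-K =  5 → F
  i= 3: Y-T =  5 → F
  i= 4: L-Q = 21 → V
  i= 5: V-D = 18 → S
  i= 6: J-I =  1 → B
  i= 7: F-K = 21 → V
  i= 8: L-L =  0 → A
  i= 9: N-M =  1 → B
  i=10: H-C =  5 → F
  i=11: C-X =  5 → F
  i=12: U-Z = 21 → V
  i=13: X-F = 18 → S
  i=14: R-Q =  1 → B
  i=15: B-G = 21 → V
  i=16: O-O =  0 → A
  i=17: C-B =  1 → B
  i=18: Q-L =  5 → F
  i=19: G-B =  5 → F
  i=20: D-I = 21 → V
  i=21: M-U = 18 → S
  i=22: P-O =  1 → B
  i=23: E-J = 21 → V
  i=24: O-O =  0 → A
  i=25: R-Q =  1 → B
  i=26: X-S =  5 → F
  i=27: H-C =  5 → F
  i=28: G-L = 21 → V
  i=29: Y-G = 18 → S
  i=30: Y-X =  1 → B
  i=31: Q-V = 21 → V
  i=32: L-L =  0 → A
  i=33: R-Q =  1 → B
  i=34: W-R =  5 → F
  i=35: O-J =  5 → F
  shifts repeat with period 8: ABFFVSBV

ABFFVSBV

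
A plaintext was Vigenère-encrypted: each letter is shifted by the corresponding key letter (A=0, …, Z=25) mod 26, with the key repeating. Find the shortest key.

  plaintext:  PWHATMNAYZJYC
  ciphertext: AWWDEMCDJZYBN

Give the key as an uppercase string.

LAPD

  i= 0: A-P = 11 → L
  i= 1: W-W =  0 → A
  i= 2: W-H = 15 → P
  i= 3: D-A =  3 → D
  i= 4: E-T = 11 → L
  i= 5: M-M =  0 → A
  i= 6: C-N = 15 → P
  i= 7: D-A =  3 → D
  i= 8: J-Y = 11 → L
  i= 9: Z-Z =  0 → A
  i=10: Y-J = 15 → P
  i=11: B-Y =  3 → D
  i=12: N-C = 11 → L
  shifts repeat with period 4: LAPD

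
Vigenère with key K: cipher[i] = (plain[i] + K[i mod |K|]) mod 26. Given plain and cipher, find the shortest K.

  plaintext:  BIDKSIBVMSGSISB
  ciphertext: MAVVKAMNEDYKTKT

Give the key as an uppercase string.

  i= 0: M-B = 11 → L
  i= 1: A-I = 18 → S
  i= 2: V-D = 18 → S
  i= 3: V-K = 11 → L
  i= 4: K-S = 18 → S
  i= 5: A-I = 18 → S
  i= 6: M-B = 11 → L
  i= 7: N-V = 18 → S
  i= 8: E-M = 18 → S
  i= 9: D-S = 11 → L
  i=10: Y-G = 18 → S
  i=11: K-S = 18 → S
  i=12: T-I = 11 → L
  i=13: K-S = 18 → S
  i=14: T-B = 18 → S
  shifts repeat with period 3: LSS

LSS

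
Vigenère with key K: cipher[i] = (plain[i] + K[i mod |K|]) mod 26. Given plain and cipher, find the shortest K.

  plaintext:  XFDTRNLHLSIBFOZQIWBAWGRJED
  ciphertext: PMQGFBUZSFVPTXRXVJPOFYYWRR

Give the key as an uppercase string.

  i= 0: P-X = 18 → S
  i= 1: M-F =  7 → H
  i= 2: Q-D = 13 → N
  i= 3: G-T = 13 → N
  i= 4: F-R = 14 → O
  i= 5: B-N = 14 → O
  i= 6: U-L =  9 → J
  i= 7: Z-H = 18 → S
  i= 8: S-L =  7 → H
  i= 9: F-S = 13 → N
  i=10: V-I = 13 → N
  i=11: P-B = 14 → O
  i=12: T-F = 14 → O
  i=13: X-O =  9 → J
  i=14: R-Z = 18 → S
  i=15: X-Q =  7 → H
  i=16: V-I = 13 → N
  i=17: J-W = 13 → N
  i=18: P-B = 14 → O
  i=19: O-A = 14 → O
  i=20: F-W =  9 → J
  i=21: Y-G = 18 → S
  i=22: Y-R =  7 → H
  i=23: W-J = 13 → N
  i=24: R-E = 13 → N
  i=25: R-D = 14 → O
  shifts repeat with period 7: SHNNOOJ

SHNNOOJ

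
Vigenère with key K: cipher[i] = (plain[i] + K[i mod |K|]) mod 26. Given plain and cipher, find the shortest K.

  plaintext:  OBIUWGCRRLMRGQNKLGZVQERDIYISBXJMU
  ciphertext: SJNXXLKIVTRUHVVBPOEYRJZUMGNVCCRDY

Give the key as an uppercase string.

EIFDBFIR

  i= 0: S-O =  4 → E
  i= 1: J-B =  8 → I
  i= 2: N-I =  5 → F
  i= 3: X-U =  3 → D
  i= 4: X-W =  1 → B
  i= 5: L-G =  5 → F
  i= 6: K-C =  8 → I
  i= 7: I-R = 17 → R
  i= 8: V-R =  4 → E
  i= 9: T-L =  8 → I
  i=10: R-M =  5 → F
  i=11: U-R =  3 → D
  i=12: H-G =  1 → B
  i=13: V-Q =  5 → F
  i=14: V-N =  8 → I
  i=15: B-K = 17 → R
  i=16: P-L =  4 → E
  i=17: O-G =  8 → I
  i=18: E-Z =  5 → F
  i=19: Y-V =  3 → D
  i=20: R-Q =  1 → B
  i=21: J-E =  5 → F
  i=22: Z-R =  8 → I
  i=23: U-D = 17 → R
  i=24: M-I =  4 → E
  i=25: G-Y =  8 → I
  i=26: N-I =  5 → F
  i=27: V-S =  3 → D
  i=28: C-B =  1 → B
  i=29: C-X =  5 → F
  i=30: R-J =  8 → I
  i=31: D-M = 17 → R
  i=32: Y-U =  4 → E
  shifts repeat with period 8: EIFDBFIR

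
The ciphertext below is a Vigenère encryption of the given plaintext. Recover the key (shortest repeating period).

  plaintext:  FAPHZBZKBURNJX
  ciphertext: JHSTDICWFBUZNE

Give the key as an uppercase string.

  i= 0: J-F =  4 → E
  i= 1: H-A =  7 → H
  i= 2: S-P =  3 → D
  i= 3: T-H = 12 → M
  i= 4: D-Z =  4 → E
  i= 5: I-B =  7 → H
  i= 6: C-Z =  3 → D
  i= 7: W-K = 12 → M
  i= 8: F-B =  4 → E
  i= 9: B-U =  7 → H
  i=10: U-R =  3 → D
  i=11: Z-N = 12 → M
  i=12: N-J =  4 → E
  i=13: E-X =  7 → H
  shifts repeat with period 4: EHDM

EHDM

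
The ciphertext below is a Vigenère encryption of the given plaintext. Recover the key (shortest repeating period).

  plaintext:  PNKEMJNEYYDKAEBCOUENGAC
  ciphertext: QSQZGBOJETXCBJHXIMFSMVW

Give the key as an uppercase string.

  i= 0: Q-P =  1 → B
  i= 1: S-N =  5 → F
  i= 2: Q-K =  6 → G
  i= 3: Z-E = 21 → V
  i= 4: G-M = 20 → U
  i= 5: B-J = 18 → S
  i= 6: O-N =  1 → B
  i= 7: J-E =  5 → F
  i= 8: E-Y =  6 → G
  i= 9: T-Y = 21 → V
  i=10: X-D = 20 → U
  i=11: C-K = 18 → S
  i=12: B-A =  1 → B
  i=13: J-E =  5 → F
  i=14: H-B =  6 → G
  i=15: X-C = 21 → V
  i=16: I-O = 20 → U
  i=17: M-U = 18 → S
  i=18: F-E =  1 → B
  i=19: S-N =  5 → F
  i=20: M-G =  6 → G
  i=21: V-A = 21 → V
  i=22: W-C = 20 → U
  shifts repeat with period 6: BFGVUS

BFGVUS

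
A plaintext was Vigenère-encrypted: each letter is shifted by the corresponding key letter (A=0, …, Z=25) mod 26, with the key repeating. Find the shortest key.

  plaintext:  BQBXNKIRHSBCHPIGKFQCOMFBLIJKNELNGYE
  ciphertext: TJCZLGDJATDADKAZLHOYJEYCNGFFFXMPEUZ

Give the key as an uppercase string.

  i= 0: T-B = 18 → S
  i= 1: J-Q = 19 → T
  i= 2: C-B =  1 → B
  i= 3: Z-X =  2 → C
  i= 4: L-N = 24 → Y
  i= 5: G-K = 22 → W
  i= 6: D-I = 21 → V
  i= 7: J-R = 18 → S
  i= 8: A-H = 19 → T
  i= 9: T-S =  1 → B
  i=10: D-B =  2 → C
  i=11: A-C = 24 → Y
  i=12: D-H = 22 → W
  i=13: K-P = 21 → V
  i=14: A-I = 18 → S
  i=15: Z-G = 19 → T
  i=16: L-K =  1 → B
  i=17: H-F =  2 → C
  i=18: O-Q = 24 → Y
  i=19: Y-C = 22 → W
  i=20: J-O = 21 → V
  i=21: E-M = 18 → S
  i=22: Y-F = 19 → T
  i=23: C-B =  1 → B
  i=24: N-L =  2 → C
  i=25: G-I = 24 → Y
  i=26: F-J = 22 → W
  i=27: F-K = 21 → V
  i=28: F-N = 18 → S
  i=29: X-E = 19 → T
  i=30: M-L =  1 → B
  i=31: P-N =  2 → C
  i=32: E-G = 24 → Y
  i=33: U-Y = 22 → W
  i=34: Z-E = 21 → V
  shifts repeat with period 7: STBCYWV

STBCYWV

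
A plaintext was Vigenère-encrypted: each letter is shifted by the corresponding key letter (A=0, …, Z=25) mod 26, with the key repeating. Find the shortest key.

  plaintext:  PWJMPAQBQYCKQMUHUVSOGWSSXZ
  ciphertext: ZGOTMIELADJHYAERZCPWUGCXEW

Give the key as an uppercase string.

KKFHXIO

  i= 0: Z-P = 10 → K
  i= 1: G-W = 10 → K
  i= 2: O-J =  5 → F
  i= 3: T-M =  7 → H
  i= 4: M-P = 23 → X
  i= 5: I-A =  8 → I
  i= 6: E-Q = 14 → O
  i= 7: L-B = 10 → K
  i= 8: A-Q = 10 → K
  i= 9: D-Y =  5 → F
  i=10: J-C =  7 → H
  i=11: H-K = 23 → X
  i=12: Y-Q =  8 → I
  i=13: A-M = 14 → O
  i=14: E-U = 10 → K
  i=15: R-H = 10 → K
  i=16: Z-U =  5 → F
  i=17: C-V =  7 → H
  i=18: P-S = 23 → X
  i=19: W-O =  8 → I
  i=20: U-G = 14 → O
  i=21: G-W = 10 → K
  i=22: C-S = 10 → K
  i=23: X-S =  5 → F
  i=24: E-X =  7 → H
  i=25: W-Z = 23 → X
  shifts repeat with period 7: KKFHXIO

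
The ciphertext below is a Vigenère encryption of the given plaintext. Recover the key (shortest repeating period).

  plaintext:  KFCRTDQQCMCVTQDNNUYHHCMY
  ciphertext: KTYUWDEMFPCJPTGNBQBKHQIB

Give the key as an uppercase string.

AOWDD

  i= 0: K-K =  0 → A
  i= 1: T-F = 14 → O
  i= 2: Y-C = 22 → W
  i= 3: U-R =  3 → D
  i= 4: W-T =  3 → D
  i= 5: D-D =  0 → A
  i= 6: E-Q = 14 → O
  i= 7: M-Q = 22 → W
  i= 8: F-C =  3 → D
  i= 9: P-M =  3 → D
  i=10: C-C =  0 → A
  i=11: J-V = 14 → O
  i=12: P-T = 22 → W
  i=13: T-Q =  3 → D
  i=14: G-D =  3 → D
  i=15: N-N =  0 → A
  i=16: B-N = 14 → O
  i=17: Q-U = 22 → W
  i=18: B-Y =  3 → D
  i=19: K-H =  3 → D
  i=20: H-H =  0 → A
  i=21: Q-C = 14 → O
  i=22: I-M = 22 → W
  i=23: B-Y =  3 → D
  shifts repeat with period 5: AOWDD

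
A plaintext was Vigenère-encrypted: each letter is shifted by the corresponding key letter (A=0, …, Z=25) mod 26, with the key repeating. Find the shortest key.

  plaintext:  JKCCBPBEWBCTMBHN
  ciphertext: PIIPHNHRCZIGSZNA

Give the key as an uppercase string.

GYGN

  i= 0: P-J =  6 → G
  i= 1: I-K = 24 → Y
  i= 2: I-C =  6 → G
  i= 3: P-C = 13 → N
  i= 4: H-B =  6 → G
  i= 5: N-P = 24 → Y
  i= 6: H-B =  6 → G
  i= 7: R-E = 13 → N
  i= 8: C-W =  6 → G
  i= 9: Z-B = 24 → Y
  i=10: I-C =  6 → G
  i=11: G-T = 13 → N
  i=12: S-M =  6 → G
  i=13: Z-B = 24 → Y
  i=14: N-H =  6 → G
  i=15: A-N = 13 → N
  shifts repeat with period 4: GYGN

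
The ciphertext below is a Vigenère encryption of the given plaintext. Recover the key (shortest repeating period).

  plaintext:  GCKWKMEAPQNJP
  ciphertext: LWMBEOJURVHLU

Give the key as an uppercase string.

  i= 0: L-G =  5 → F
  i= 1: W-C = 20 → U
  i= 2: M-K =  2 → C
  i= 3: B-W =  5 → F
  i= 4: E-K = 20 → U
  i= 5: O-M =  2 → C
  i= 6: J-E =  5 → F
  i= 7: U-A = 20 → U
  i= 8: R-P =  2 → C
  i= 9: V-Q =  5 → F
  i=10: H-N = 20 → U
  i=11: L-J =  2 → C
  i=12: U-P =  5 → F
  shifts repeat with period 3: FUC

FUC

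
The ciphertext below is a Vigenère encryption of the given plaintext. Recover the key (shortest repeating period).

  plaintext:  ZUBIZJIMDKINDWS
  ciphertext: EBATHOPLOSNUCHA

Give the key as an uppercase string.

  i= 0: E-Z =  5 → F
  i= 1: B-U =  7 → H
  i= 2: A-B = 25 → Z
  i= 3: T-I = 11 → L
  i= 4: H-Z =  8 → I
  i= 5: O-J =  5 → F
  i= 6: P-I =  7 → H
  i= 7: L-M = 25 → Z
  i= 8: O-D = 11 → L
  i= 9: S-K =  8 → I
  i=10: N-I =  5 → F
  i=11: U-N =  7 → H
  i=12: C-D = 25 → Z
  i=13: H-W = 11 → L
  i=14: A-S =  8 → I
  shifts repeat with period 5: FHZLI

FHZLI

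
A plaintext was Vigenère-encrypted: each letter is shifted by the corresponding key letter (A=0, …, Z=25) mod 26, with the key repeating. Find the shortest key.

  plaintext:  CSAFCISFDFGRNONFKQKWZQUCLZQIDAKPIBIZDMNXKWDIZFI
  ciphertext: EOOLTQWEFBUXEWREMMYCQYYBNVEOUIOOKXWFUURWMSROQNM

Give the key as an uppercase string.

  i= 0: E-C =  2 → C
  i= 1: O-S = 22 → W
  i= 2: O-A = 14 → O
  i= 3: L-F =  6 → G
  i= 4: T-C = 17 → R
  i= 5: Q-I =  8 → I
  i= 6: W-S =  4 → E
  i= 7: E-F = 25 → Z
  i= 8: F-D =  2 → C
  i= 9: B-F = 22 → W
  i=10: U-G = 14 → O
  i=11: X-R =  6 → G
  i=12: E-N = 17 → R
  i=13: W-O =  8 → I
  i=14: R-N =  4 → E
  i=15: E-F = 25 → Z
  i=16: M-K =  2 → C
  i=17: M-Q = 22 → W
  i=18: Y-K = 14 → O
  i=19: C-W =  6 → G
  i=20: Q-Z = 17 → R
  i=21: Y-Q =  8 → I
  i=22: Y-U =  4 → E
  i=23: B-C = 25 → Z
  i=24: N-L =  2 → C
  i=25: V-Z = 22 → W
  i=26: E-Q = 14 → O
  i=27: O-I =  6 → G
  i=28: U-D = 17 → R
  i=29: I-A =  8 → I
  i=30: O-K =  4 → E
  i=31: O-P = 25 → Z
  i=32: K-I =  2 → C
  i=33: X-B = 22 → W
  i=34: W-I = 14 → O
  i=35: F-Z =  6 → G
  i=36: U-D = 17 → R
  i=37: U-M =  8 → I
  i=38: R-N =  4 → E
  i=39: W-X = 25 → Z
  i=40: M-K =  2 → C
  i=41: S-W = 22 → W
  i=42: R-D = 14 → O
  i=43: O-I =  6 → G
  i=44: Q-Z = 17 → R
  i=45: N-F =  8 → I
  i=46: M-I =  4 → E
  shifts repeat with period 8: CWOGRIEZ

CWOGRIEZ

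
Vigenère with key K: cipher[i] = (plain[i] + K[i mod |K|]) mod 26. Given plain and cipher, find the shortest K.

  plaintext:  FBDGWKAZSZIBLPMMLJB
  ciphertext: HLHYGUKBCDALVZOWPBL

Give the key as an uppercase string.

CKESKKK

  i= 0: H-F =  2 → C
  i= 1: L-B = 10 → K
  i= 2: H-D =  4 → E
  i= 3: Y-G = 18 → S
  i= 4: G-W = 10 → K
  i= 5: U-K = 10 → K
  i= 6: K-A = 10 → K
  i= 7: B-Z =  2 → C
  i= 8: C-S = 10 → K
  i= 9: D-Z =  4 → E
  i=10: A-I = 18 → S
  i=11: L-B = 10 → K
  i=12: V-L = 10 → K
  i=13: Z-P = 10 → K
  i=14: O-M =  2 → C
  i=15: W-M = 10 → K
  i=16: P-L =  4 → E
  i=17: B-J = 18 → S
  i=18: L-B = 10 → K
  shifts repeat with period 7: CKESKKK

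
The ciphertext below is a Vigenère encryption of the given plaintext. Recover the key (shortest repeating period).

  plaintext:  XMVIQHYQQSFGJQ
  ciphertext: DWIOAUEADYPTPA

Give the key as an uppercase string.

  i= 0: D-X =  6 → G
  i= 1: W-M = 10 → K
  i= 2: I-V = 13 → N
  i= 3: O-I =  6 → G
  i= 4: A-Q = 10 → K
  i= 5: U-H = 13 → N
  i= 6: E-Y =  6 → G
  i= 7: A-Q = 10 → K
  i= 8: D-Q = 13 → N
  i= 9: Y-S =  6 → G
  i=10: P-F = 10 → K
  i=11: T-G = 13 → N
  i=12: P-J =  6 → G
  i=13: A-Q = 10 → K
  shifts repeat with period 3: GKN

GKN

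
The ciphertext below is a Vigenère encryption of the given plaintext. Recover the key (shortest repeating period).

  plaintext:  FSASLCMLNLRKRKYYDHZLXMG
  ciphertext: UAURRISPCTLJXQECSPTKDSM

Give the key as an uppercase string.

  i= 0: U-F = 15 → P
  i= 1: A-S =  8 → I
  i= 2: U-A = 20 → U
  i= 3: R-S = 25 → Z
  i= 4: R-L =  6 → G
  i= 5: I-C =  6 → G
  i= 6: S-M =  6 → G
  i= 7: P-L =  4 → E
  i= 8: C-N = 15 → P
  i= 9: T-L =  8 → I
  i=10: L-R = 20 → U
  i=11: J-K = 25 → Z
  i=12: X-R =  6 → G
  i=13: Q-K =  6 → G
  i=14: E-Y =  6 → G
  i=15: C-Y =  4 → E
  i=16: S-D = 15 → P
  i=17: P-H =  8 → I
  i=18: T-Z = 20 → U
  i=19: K-L = 25 → Z
  i=20: D-X =  6 → G
  i=21: S-M =  6 → G
  i=22: M-G =  6 → G
  shifts repeat with period 8: PIUZGGGE

PIUZGGGE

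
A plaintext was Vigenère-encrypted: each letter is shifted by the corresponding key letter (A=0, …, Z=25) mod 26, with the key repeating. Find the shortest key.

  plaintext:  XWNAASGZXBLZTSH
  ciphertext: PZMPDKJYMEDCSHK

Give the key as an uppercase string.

  i= 0: P-X = 18 → S
  i= 1: Z-W =  3 → D
  i= 2: M-N = 25 → Z
  i= 3: P-A = 15 → P
  i= 4: D-A =  3 → D
  i= 5: K-S = 18 → S
  i= 6: J-G =  3 → D
  i= 7: Y-Z = 25 → Z
  i= 8: M-X = 15 → P
  i= 9: E-B =  3 → D
  i=10: D-L = 18 → S
  i=11: C-Z =  3 → D
  i=12: S-T = 25 → Z
  i=13: H-S = 15 → P
  i=14: K-H =  3 → D
  shifts repeat with period 5: SDZPD

SDZPD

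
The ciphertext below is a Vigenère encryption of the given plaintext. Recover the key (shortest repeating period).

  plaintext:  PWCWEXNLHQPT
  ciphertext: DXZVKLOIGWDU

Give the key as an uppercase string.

  i= 0: D-P = 14 → O
  i= 1: X-W =  1 → B
  i= 2: Z-C = 23 → X
  i= 3: V-W = 25 → Z
  i= 4: K-E =  6 → G
  i= 5: L-X = 14 → O
  i= 6: O-N =  1 → B
  i= 7: I-L = 23 → X
  i= 8: G-H = 25 → Z
  i= 9: W-Q =  6 → G
  i=10: D-P = 14 → O
  i=11: U-T =  1 → B
  shifts repeat with period 5: OBXZG

OBXZG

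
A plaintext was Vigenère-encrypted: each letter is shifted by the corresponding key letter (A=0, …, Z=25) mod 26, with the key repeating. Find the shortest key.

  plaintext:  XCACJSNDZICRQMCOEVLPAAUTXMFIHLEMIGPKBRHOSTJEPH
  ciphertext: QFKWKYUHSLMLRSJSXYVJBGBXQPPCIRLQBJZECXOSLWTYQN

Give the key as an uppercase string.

TDKUBGHE

  i= 0: Q-X = 19 → T
  i= 1: F-C =  3 → D
  i= 2: K-A = 10 → K
  i= 3: W-C = 20 → U
  i= 4: K-J =  1 → B
  i= 5: Y-S =  6 → G
  i= 6: U-N =  7 → H
  i= 7: H-D =  4 → E
  i= 8: S-Z = 19 → T
  i= 9: L-I =  3 → D
  i=10: M-C = 10 → K
  i=11: L-R = 20 → U
  i=12: R-Q =  1 → B
  i=13: S-M =  6 → G
  i=14: J-C =  7 → H
  i=15: S-O =  4 → E
  i=16: X-E = 19 → T
  i=17: Y-V =  3 → D
  i=18: V-L = 10 → K
  i=19: J-P = 20 → U
  i=20: B-A =  1 → B
  i=21: G-A =  6 → G
  i=22: B-U =  7 → H
  i=23: X-T =  4 → E
  i=24: Q-X = 19 → T
  i=25: P-M =  3 → D
  i=26: P-F = 10 → K
  i=27: C-I = 20 → U
  i=28: I-H =  1 → B
  i=29: R-L =  6 → G
  i=30: L-E =  7 → H
  i=31: Q-M =  4 → E
  i=32: B-I = 19 → T
  i=33: J-G =  3 → D
  i=34: Z-P = 10 → K
  i=35: E-K = 20 → U
  i=36: C-B =  1 → B
  i=37: X-R =  6 → G
  i=38: O-H =  7 → H
  i=39: S-O =  4 → E
  i=40: L-S = 19 → T
  i=41: W-T =  3 → D
  i=42: T-J = 10 → K
  i=43: Y-E = 20 → U
  i=44: Q-P =  1 → B
  i=45: N-H =  6 → G
  shifts repeat with period 8: TDKUBGHE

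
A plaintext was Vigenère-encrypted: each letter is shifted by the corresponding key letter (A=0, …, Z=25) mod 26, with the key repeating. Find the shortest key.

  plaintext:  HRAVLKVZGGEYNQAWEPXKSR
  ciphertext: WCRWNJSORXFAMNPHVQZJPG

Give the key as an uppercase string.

PLRBCZX

  i= 0: W-H = 15 → P
  i= 1: C-R = 11 → L
  i= 2: R-A = 17 → R
  i= 3: W-V =  1 → B
  i= 4: N-L =  2 → C
  i= 5: J-K = 25 → Z
  i= 6: S-V = 23 → X
  i= 7: O-Z = 15 → P
  i= 8: R-G = 11 → L
  i= 9: X-G = 17 → R
  i=10: F-E =  1 → B
  i=11: A-Y =  2 → C
  i=12: M-N = 25 → Z
  i=13: N-Q = 23 → X
  i=14: P-A = 15 → P
  i=15: H-W = 11 → L
  i=16: V-E = 17 → R
  i=17: Q-P =  1 → B
  i=18: Z-X =  2 → C
  i=19: J-K = 25 → Z
  i=20: P-S = 23 → X
  i=21: G-R = 15 → P
  shifts repeat with period 7: PLRBCZX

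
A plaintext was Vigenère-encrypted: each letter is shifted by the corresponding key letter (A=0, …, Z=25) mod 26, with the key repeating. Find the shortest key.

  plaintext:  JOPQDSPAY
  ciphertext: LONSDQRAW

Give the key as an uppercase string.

  i= 0: L-J =  2 → C
  i= 1: O-O =  0 → A
  i= 2: N-P = 24 → Y
  i= 3: S-Q =  2 → C
  i= 4: D-D =  0 → A
  i= 5: Q-S = 24 → Y
  i= 6: R-P =  2 → C
  i= 7: A-A =  0 → A
  i= 8: W-Y = 24 → Y
  shifts repeat with period 3: CAY

CAY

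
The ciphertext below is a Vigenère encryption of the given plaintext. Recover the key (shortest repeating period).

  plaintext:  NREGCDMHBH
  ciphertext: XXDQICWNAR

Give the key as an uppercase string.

KGZ

  i= 0: X-N = 10 → K
  i= 1: X-R =  6 → G
  i= 2: D-E = 25 → Z
  i= 3: Q-G = 10 → K
  i= 4: I-C =  6 → G
  i= 5: C-D = 25 → Z
  i= 6: W-M = 10 → K
  i= 7: N-H =  6 → G
  i= 8: A-B = 25 → Z
  i= 9: R-H = 10 → K
  shifts repeat with period 3: KGZ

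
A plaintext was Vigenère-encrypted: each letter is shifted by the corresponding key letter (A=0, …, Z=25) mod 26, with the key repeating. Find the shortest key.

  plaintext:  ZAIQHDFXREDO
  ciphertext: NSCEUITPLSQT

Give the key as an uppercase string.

OSUONF

  i= 0: N-Z = 14 → O
  i= 1: S-A = 18 → S
  i= 2: C-I = 20 → U
  i= 3: E-Q = 14 → O
  i= 4: U-H = 13 → N
  i= 5: I-D =  5 → F
  i= 6: T-F = 14 → O
  i= 7: P-X = 18 → S
  i= 8: L-R = 20 → U
  i= 9: S-E = 14 → O
  i=10: Q-D = 13 → N
  i=11: T-O =  5 → F
  shifts repeat with period 6: OSUONF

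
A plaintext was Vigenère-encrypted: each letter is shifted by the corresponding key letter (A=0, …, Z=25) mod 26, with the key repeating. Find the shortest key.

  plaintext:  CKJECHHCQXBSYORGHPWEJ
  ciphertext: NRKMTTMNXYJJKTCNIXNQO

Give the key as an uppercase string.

  i= 0: N-C = 11 → L
  i= 1: R-K =  7 → H
  i= 2: K-J =  1 → B
  i= 3: M-E =  8 → I
  i= 4: T-C = 17 → R
  i= 5: T-H = 12 → M
  i= 6: M-H =  5 → F
  i= 7: N-C = 11 → L
  i= 8: X-Q =  7 → H
  i= 9: Y-X =  1 → B
  i=10: J-B =  8 → I
  i=11: J-S = 17 → R
  i=12: K-Y = 12 → M
  i=13: T-O =  5 → F
  i=14: C-R = 11 → L
  i=15: N-G =  7 → H
  i=16: I-H =  1 → B
  i=17: X-P =  8 → I
  i=18: N-W = 17 → R
  i=19: Q-E = 12 → M
  i=20: O-J =  5 → F
  shifts repeat with period 7: LHBIRMF

LHBIRMF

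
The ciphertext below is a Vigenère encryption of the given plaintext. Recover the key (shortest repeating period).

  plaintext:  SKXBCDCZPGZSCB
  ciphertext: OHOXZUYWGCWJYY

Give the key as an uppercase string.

WXR

  i= 0: O-S = 22 → W
  i= 1: H-K = 23 → X
  i= 2: O-X = 17 → R
  i= 3: X-B = 22 → W
  i= 4: Z-C = 23 → X
  i= 5: U-D = 17 → R
  i= 6: Y-C = 22 → W
  i= 7: W-Z = 23 → X
  i= 8: G-P = 17 → R
  i= 9: C-G = 22 → W
  i=10: W-Z = 23 → X
  i=11: J-S = 17 → R
  i=12: Y-C = 22 → W
  i=13: Y-B = 23 → X
  shifts repeat with period 3: WXR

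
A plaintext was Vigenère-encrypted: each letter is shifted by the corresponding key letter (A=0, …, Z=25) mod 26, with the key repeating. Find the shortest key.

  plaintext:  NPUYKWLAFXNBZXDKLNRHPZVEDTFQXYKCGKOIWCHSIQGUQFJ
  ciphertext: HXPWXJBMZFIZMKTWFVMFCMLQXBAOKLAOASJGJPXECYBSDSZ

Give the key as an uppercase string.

UIVYNNQM

  i= 0: H-N = 20 → U
  i= 1: X-P =  8 → I
  i= 2: P-U = 21 → V
  i= 3: W-Y = 24 → Y
  i= 4: X-K = 13 → N
  i= 5: J-W = 13 → N
  i= 6: B-L = 16 → Q
  i= 7: M-A = 12 → M
  i= 8: Z-F = 20 → U
  i= 9: F-X =  8 → I
  i=10: I-N = 21 → V
  i=11: Z-B = 24 → Y
  i=12: M-Z = 13 → N
  i=13: K-X = 13 → N
  i=14: T-D = 16 → Q
  i=15: W-K = 12 → M
  i=16: F-L = 20 → U
  i=17: V-N =  8 → I
  i=18: M-R = 21 → V
  i=19: F-H = 24 → Y
  i=20: C-P = 13 → N
  i=21: M-Z = 13 → N
  i=22: L-V = 16 → Q
  i=23: Q-E = 12 → M
  i=24: X-D = 20 → U
  i=25: B-T =  8 → I
  i=26: A-F = 21 → V
  i=27: O-Q = 24 → Y
  i=28: K-X = 13 → N
  i=29: L-Y = 13 → N
  i=30: A-K = 16 → Q
  i=31: O-C = 12 → M
  i=32: A-G = 20 → U
  i=33: S-K =  8 → I
  i=34: J-O = 21 → V
  i=35: G-I = 24 → Y
  i=36: J-W = 13 → N
  i=37: P-C = 13 → N
  i=38: X-H = 16 → Q
  i=39: E-S = 12 → M
  i=40: C-I = 20 → U
  i=41: Y-Q =  8 → I
  i=42: B-G = 21 → V
  i=43: S-U = 24 → Y
  i=44: D-Q = 13 → N
  i=45: S-F = 13 → N
  i=46: Z-J = 16 → Q
  shifts repeat with period 8: UIVYNNQM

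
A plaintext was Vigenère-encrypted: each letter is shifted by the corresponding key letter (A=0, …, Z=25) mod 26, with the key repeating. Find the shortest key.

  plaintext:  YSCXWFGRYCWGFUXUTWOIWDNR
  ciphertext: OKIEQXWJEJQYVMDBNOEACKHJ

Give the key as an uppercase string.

  i= 0: O-Y = 16 → Q
  i= 1: K-S = 18 → S
  i= 2: I-C =  6 → G
  i= 3: E-X =  7 → H
  i= 4: Q-W = 20 → U
  i= 5: X-F = 18 → S
  i= 6: W-G = 16 → Q
  i= 7: J-R = 18 → S
  i= 8: E-Y =  6 → G
  i= 9: J-C =  7 → H
  i=10: Q-W = 20 → U
  i=11: Y-G = 18 → S
  i=12: V-F = 16 → Q
  i=13: M-U = 18 → S
  i=14: D-X =  6 → G
  i=15: B-U =  7 → H
  i=16: N-T = 20 → U
  i=17: O-W = 18 → S
  i=18: E-O = 16 → Q
  i=19: A-I = 18 → S
  i=20: C-W =  6 → G
  i=21: K-D =  7 → H
  i=22: H-N = 20 → U
  i=23: J-R = 18 → S
  shifts repeat with period 6: QSGHUS

QSGHUS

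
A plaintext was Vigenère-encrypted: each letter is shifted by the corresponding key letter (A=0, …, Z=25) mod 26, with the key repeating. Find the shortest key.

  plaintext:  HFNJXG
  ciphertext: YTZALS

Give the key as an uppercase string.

  i= 0: Y-H = 17 → R
  i= 1: T-F = 14 → O
  i= 2: Z-N = 12 → M
  i= 3: A-J = 17 → R
  i= 4: L-X = 14 → O
  i= 5: S-G = 12 → M
  shifts repeat with period 3: ROM

ROM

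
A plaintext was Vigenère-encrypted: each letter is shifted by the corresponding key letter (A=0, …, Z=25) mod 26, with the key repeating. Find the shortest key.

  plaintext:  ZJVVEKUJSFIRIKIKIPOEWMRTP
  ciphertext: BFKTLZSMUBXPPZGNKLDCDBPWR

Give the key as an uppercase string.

CWPYHPYD

  i= 0: B-Z =  2 → C
  i= 1: F-J = 22 → W
  i= 2: K-V = 15 → P
  i= 3: T-V = 24 → Y
  i= 4: L-E =  7 → H
  i= 5: Z-K = 15 → P
  i= 6: S-U = 24 → Y
  i= 7: M-J =  3 → D
  i= 8: U-S =  2 → C
  i= 9: B-F = 22 → W
  i=10: X-I = 15 → P
  i=11: P-R = 24 → Y
  i=12: P-I =  7 → H
  i=13: Z-K = 15 → P
  i=14: G-I = 24 → Y
  i=15: N-K =  3 → D
  i=16: K-I =  2 → C
  i=17: L-P = 22 → W
  i=18: D-O = 15 → P
  i=19: C-E = 24 → Y
  i=20: D-W =  7 → H
  i=21: B-M = 15 → P
  i=22: P-R = 24 → Y
  i=23: W-T =  3 → D
  i=24: R-P =  2 → C
  shifts repeat with period 8: CWPYHPYD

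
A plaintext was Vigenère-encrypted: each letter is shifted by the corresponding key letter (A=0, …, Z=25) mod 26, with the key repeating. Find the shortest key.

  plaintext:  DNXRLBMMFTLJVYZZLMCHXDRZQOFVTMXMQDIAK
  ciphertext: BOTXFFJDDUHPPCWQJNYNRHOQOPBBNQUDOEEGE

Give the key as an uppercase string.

YBWGUEXR

  i= 0: B-D = 24 → Y
  i= 1: O-N =  1 → B
  i= 2: T-X = 22 → W
  i= 3: X-R =  6 → G
  i= 4: F-L = 20 → U
  i= 5: F-B =  4 → E
  i= 6: J-M = 23 → X
  i= 7: D-M = 17 → R
  i= 8: D-F = 24 → Y
  i= 9: U-T =  1 → B
  i=10: H-L = 22 → W
  i=11: P-J =  6 → G
  i=12: P-V = 20 → U
  i=13: C-Y =  4 → E
  i=14: W-Z = 23 → X
  i=15: Q-Z = 17 → R
  i=16: J-L = 24 → Y
  i=17: N-M =  1 → B
  i=18: Y-C = 22 → W
  i=19: N-H =  6 → G
  i=20: R-X = 20 → U
  i=21: H-D =  4 → E
  i=22: O-R = 23 → X
  i=23: Q-Z = 17 → R
  i=24: O-Q = 24 → Y
  i=25: P-O =  1 → B
  i=26: B-F = 22 → W
  i=27: B-V =  6 → G
  i=28: N-T = 20 → U
  i=29: Q-M =  4 → E
  i=30: U-X = 23 → X
  i=31: D-M = 17 → R
  i=32: O-Q = 24 → Y
  i=33: E-D =  1 → B
  i=34: E-I = 22 → W
  i=35: G-A =  6 → G
  i=36: E-K = 20 → U
  shifts repeat with period 8: YBWGUEXR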